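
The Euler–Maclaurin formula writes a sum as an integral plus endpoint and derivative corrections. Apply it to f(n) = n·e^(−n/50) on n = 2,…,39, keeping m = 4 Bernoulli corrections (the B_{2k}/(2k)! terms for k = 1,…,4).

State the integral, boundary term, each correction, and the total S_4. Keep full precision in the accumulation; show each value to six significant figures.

S_4 ≈ 467.977

∫_2^39 x·e^(−x/50) dx evaluates to 458.146.
½[f(2) + f(39)] = ½[1.92158 + 17.8778] = 9.89971.
So far: 468.045.
Order-1 term: 1/12 · (0.100849 − 0.922358) = -0.0684590.
Partial sum through k=1: 467.977.
Order-2 term: −1/720 · (0.000407065 − 0.00113757) = 1.01460e-06.
Partial sum through k=2: 467.977.
Order-3 term: 1/30240 · (3.09516e-07 − 7.62482e-07) = -1.49791e-11.
Partial sum through k=3: 467.977.
Order-4 term: −1/1209600 · (1.82482e-10 − 4.27974e-10) = 2.02953e-16.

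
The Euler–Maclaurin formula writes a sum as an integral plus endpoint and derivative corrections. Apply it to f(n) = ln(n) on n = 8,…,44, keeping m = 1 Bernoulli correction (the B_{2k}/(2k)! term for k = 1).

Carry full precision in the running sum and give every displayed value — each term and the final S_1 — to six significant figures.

∫_8^44 ln(x) dx evaluates to 113.869.
Endpoint term: (f(8) + f(44))/2 = (2.07944 + 3.78419)/2 = 2.93182.
Running total after boundary: 116.801.
Correction k=1: B_{2}/2! · (f^{(1)}(44) − f^{(1)}(8)) = 1/12 · (0.0227273 − 0.125000) = -0.00852273.

S_1 ≈ 116.792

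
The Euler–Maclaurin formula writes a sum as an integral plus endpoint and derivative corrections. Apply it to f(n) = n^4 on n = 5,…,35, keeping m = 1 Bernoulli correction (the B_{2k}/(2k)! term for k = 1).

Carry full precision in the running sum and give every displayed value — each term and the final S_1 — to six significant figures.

S_1 ≈ 1.12686e+07

The integral term ∫_5^35 x^4 dx = 1.05038e+07.
Endpoint term: (f(5) + f(35))/2 = (625.000 + 1.50062e+06)/2 = 750625.
Running total after boundary: 1.12544e+07.
k=1: B_{2}/(2)! × [f^{(1)}(35) − f^{(1)}(5)] = 1/12 × (171500 − 500.000) = 14250.0.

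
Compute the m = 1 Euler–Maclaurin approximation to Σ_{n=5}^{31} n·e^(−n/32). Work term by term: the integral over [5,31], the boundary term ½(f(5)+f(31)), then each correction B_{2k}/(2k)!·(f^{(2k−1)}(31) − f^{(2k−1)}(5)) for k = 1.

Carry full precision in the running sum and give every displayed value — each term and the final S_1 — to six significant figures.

The integral term ∫_5^31 x·e^(−x/32) dx = 247.542.
Endpoint term: (f(5) + f(31))/2 = (4.27673 + 11.7663)/2 = 8.02150.
Running total after boundary: 255.563.
Correction k=1: B_{2}/2! · (f^{(1)}(31) − f^{(1)}(5)) = 1/12 · (0.0118612 − 0.721698) = -0.0591530.

S_1 ≈ 255.504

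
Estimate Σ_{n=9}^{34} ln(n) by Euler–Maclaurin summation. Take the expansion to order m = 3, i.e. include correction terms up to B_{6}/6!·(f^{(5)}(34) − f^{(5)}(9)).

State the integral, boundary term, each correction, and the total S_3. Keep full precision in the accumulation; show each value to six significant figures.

Integral: ∫_9^34 ln(x) dx = 75.1212.
Boundary: ½(f(9) + f(34)) = ½(2.19722 + 3.52636) = 2.86179.
Integral + boundary = 77.9830.
k=1: B_{2}/(2)! × [f^{(1)}(34) − f^{(1)}(9)] = 1/12 × (0.0294118 − 0.111111) = -0.00680828.
Running total after k=1: 77.9762.
k=2: B_{4}/(4)! × [f^{(3)}(34) − f^{(3)}(9)] = −1/720 × (5.08854e-05 − 0.00274348) = 3.73972e-06.
Running total after k=2: 77.9762.
k=3: B_{6}/(6)! × [f^{(5)}(34) − f^{(5)}(9)] = 1/30240 × (5.28222e-07 − 0.000406442) = -1.34231e-08.

S_3 ≈ 77.9762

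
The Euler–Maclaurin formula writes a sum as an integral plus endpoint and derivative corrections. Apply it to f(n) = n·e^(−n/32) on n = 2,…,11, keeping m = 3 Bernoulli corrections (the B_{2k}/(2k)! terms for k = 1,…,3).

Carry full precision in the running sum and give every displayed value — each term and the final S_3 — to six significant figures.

S_3 ≈ 51.1562

The integral term ∫_2^11 x·e^(−x/32) dx = 46.3513.
Boundary: ½(f(2) + f(11)) = ½(1.87883 + 7.80017) = 4.83950.
Running total after boundary: 51.1908.
Correction k=1: B_{2}/2! · (f^{(1)}(11) − f^{(1)}(2)) = 1/12 · (0.465351 − 0.880700) = -0.0346124.
After k=1: 51.1562.
Correction k=2: B_{4}/4! · (f^{(3)}(11) − f^{(3)}(2)) = −1/720 · (0.00183942 − 0.00269485) = 1.18810e-06.
After k=2: 51.1562.
Correction k=3: B_{6}/6! · (f^{(5)}(11) − f^{(5)}(2)) = 1/30240 · (3.14882e-06 − 4.42348e-06) = -4.21514e-11.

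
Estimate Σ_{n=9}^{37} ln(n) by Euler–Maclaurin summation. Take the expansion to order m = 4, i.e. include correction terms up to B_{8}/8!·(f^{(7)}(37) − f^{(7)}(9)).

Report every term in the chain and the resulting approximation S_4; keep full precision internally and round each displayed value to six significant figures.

S_4 ≈ 88.7260

Integral: ∫_9^37 ln(x) dx = 85.8289.
Boundary: ½(f(9) + f(37)) = ½(2.19722 + 3.61092) = 2.90407.
So far: 88.7330.
k=1: B_{2}/(2)! × [f^{(1)}(37) − f^{(1)}(9)] = 1/12 × (0.0270270 − 0.111111) = -0.00700701.
Partial sum through k=1: 88.7260.
k=2: B_{4}/(4)! × [f^{(3)}(37) − f^{(3)}(9)] = −1/720 × (3.94843e-05 − 0.00274348) = 3.75556e-06.
Partial sum through k=2: 88.7260.
k=3: B_{6}/(6)! × [f^{(5)}(37) − f^{(5)}(9)] = 1/30240 × (3.46101e-07 − 0.000406442) = -1.34291e-08.
Partial sum through k=3: 88.7260.
k=4: B_{8}/(8)! × [f^{(7)}(37) − f^{(7)}(9)] = −1/1209600 × (7.58439e-09 − 0.000150534) = 1.24443e-10.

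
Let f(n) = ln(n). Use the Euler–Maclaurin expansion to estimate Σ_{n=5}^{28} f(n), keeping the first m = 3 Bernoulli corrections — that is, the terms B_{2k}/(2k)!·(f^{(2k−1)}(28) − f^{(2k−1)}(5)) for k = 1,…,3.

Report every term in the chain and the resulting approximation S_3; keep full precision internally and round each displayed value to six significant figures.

∫_5^28 ln(x) dx evaluates to 62.2545.
½[f(5) + f(28)] = ½[1.60944 + 3.33220] = 2.47082.
Running total after boundary: 64.7254.
k=1: B_{2}/(2)! × [f^{(1)}(28) − f^{(1)}(5)] = 1/12 × (0.0357143 − 0.200000) = -0.0136905.
Running total after k=1: 64.7117.
k=2: B_{4}/(4)! × [f^{(3)}(28) − f^{(3)}(5)] = −1/720 × (9.11079e-05 − 0.0160000) = 2.20957e-05.
Running total after k=2: 64.7117.
k=3: B_{6}/(6)! × [f^{(5)}(28) − f^{(5)}(5)] = 1/30240 × (1.39451e-06 − 0.00768000) = -2.53922e-07.

S_3 ≈ 64.7117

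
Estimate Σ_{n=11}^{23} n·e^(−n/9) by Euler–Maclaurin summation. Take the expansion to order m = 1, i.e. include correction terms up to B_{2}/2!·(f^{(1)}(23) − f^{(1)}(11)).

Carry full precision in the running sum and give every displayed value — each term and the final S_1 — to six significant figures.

S_1 ≈ 33.1690

∫_11^23 x·e^(−x/9) dx evaluates to 30.6605.
Endpoint term: (f(11) + f(23))/2 = (3.24032 + 1.78593)/2 = 2.51313.
So far: 33.1737.
Correction k=1: B_{2}/2! · (f^{(1)}(23) − f^{(1)}(11)) = 1/12 · (-0.120787 − (-0.0654611)) = -0.00461053.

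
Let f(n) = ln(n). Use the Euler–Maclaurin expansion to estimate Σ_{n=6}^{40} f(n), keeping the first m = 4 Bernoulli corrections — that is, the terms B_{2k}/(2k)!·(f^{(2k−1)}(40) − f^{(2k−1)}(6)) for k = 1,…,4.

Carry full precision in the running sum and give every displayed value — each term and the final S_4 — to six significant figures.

∫_6^40 ln(x) dx evaluates to 102.805.
Boundary: ½(f(6) + f(40)) = ½(1.79176 + 3.68888) = 2.74032.
Running total after boundary: 105.545.
Order-1 term: 1/12 · (0.0250000 − 0.166667) = -0.0118056.
After k=1: 105.533.
Order-2 term: −1/720 · (3.12500e-05 − 0.00925926) = 1.28167e-05.
After k=2: 105.533.
Order-3 term: 1/30240 · (2.34375e-07 − 0.00308642) = -1.02056e-07.
After k=3: 105.533.
Order-4 term: −1/1209600 · (4.39453e-09 − 0.00257202) = 2.12633e-09.

S_4 ≈ 105.533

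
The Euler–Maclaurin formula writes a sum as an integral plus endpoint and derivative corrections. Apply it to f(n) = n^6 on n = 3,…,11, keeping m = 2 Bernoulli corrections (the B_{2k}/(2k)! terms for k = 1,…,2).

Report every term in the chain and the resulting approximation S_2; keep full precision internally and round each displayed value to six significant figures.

S_2 ≈ 3.74990e+06

∫_3^11 x^6 dx evaluates to 2.78357e+06.
Endpoint term: (f(3) + f(11))/2 = (729.000 + 1.77156e+06)/2 = 886145.
Integral + boundary = 3.66971e+06.
Order-1 term: 1/12 · (966306 − 1458.00) = 80404.0.
Running total after k=1: 3.75012e+06.
Order-2 term: −1/720 · (159720 − 3240.00) = -217.333.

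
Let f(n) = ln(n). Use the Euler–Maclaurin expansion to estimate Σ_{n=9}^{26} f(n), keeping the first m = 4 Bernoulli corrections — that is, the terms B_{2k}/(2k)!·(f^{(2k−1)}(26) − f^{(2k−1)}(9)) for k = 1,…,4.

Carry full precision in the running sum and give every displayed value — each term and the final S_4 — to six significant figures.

∫_9^26 ln(x) dx evaluates to 47.9355.
½[f(9) + f(26)] = ½[2.19722 + 3.25810] = 2.72766.
So far: 50.6631.
Correction k=1: B_{2}/2! · (f^{(1)}(26) − f^{(1)}(9)) = 1/12 · (0.0384615 − 0.111111) = -0.00605413.
Partial sum through k=1: 50.6571.
Correction k=2: B_{4}/4! · (f^{(3)}(26) − f^{(3)}(9)) = −1/720 · (0.000113792 − 0.00274348) = 3.65235e-06.
Partial sum through k=2: 50.6571.
Correction k=3: B_{6}/6! · (f^{(5)}(26) − f^{(5)}(9)) = 1/30240 · (2.01997e-06 − 0.000406442) = -1.33737e-08.
Partial sum through k=3: 50.6571.
Correction k=4: B_{8}/8! · (f^{(7)}(26) − f^{(7)}(9)) = −1/1209600 · (8.96436e-08 − 0.000150534) = 1.24375e-10.

S_4 ≈ 50.6571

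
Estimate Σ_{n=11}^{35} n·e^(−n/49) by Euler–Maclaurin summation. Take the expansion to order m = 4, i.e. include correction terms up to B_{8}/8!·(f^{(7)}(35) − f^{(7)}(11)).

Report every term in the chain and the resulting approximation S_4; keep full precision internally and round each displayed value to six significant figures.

S_4 ≈ 346.803

The integral term ∫_11^35 x·e^(−x/49) dx = 333.882.
½[f(11) + f(35)] = ½[8.78816 + 17.1340] = 12.9611.
So far: 346.843.
Correction k=1: B_{2}/2! · (f^{(1)}(35) − f^{(1)}(11)) = 1/12 · (0.139869 − 0.619574) = -0.0399754.
After k=1: 346.803.
Correction k=2: B_{4}/4! · (f^{(3)}(35) − f^{(3)}(11)) = −1/720 · (0.000466036 − 0.000923541) = 6.35423e-07.
After k=2: 346.803.
Correction k=3: B_{6}/6! · (f^{(5)}(35) − f^{(5)}(11)) = 1/30240 · (3.63939e-07 − 6.61821e-07) = -9.85061e-12.
After k=3: 346.803.
Correction k=4: B_{8}/8! · (f^{(7)}(35) − f^{(7)}(11)) = −1/1209600 · (2.22315e-10 − 3.91085e-10) = 1.39526e-16.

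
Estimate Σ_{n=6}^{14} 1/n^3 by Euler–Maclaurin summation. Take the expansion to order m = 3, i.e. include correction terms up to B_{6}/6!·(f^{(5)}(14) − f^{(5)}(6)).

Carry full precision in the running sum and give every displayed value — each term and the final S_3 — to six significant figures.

Integral: ∫_6^14 1/x^3 dx = 0.0113379.
Endpoint term: (f(6) + f(14))/2 = (0.00462963 + 0.000364431)/2 = 0.00249703.
So far: 0.0138349.
k=1: B_{2}/(2)! × [f^{(1)}(14) − f^{(1)}(6)] = 1/12 × (-7.80925e-05 − (-0.00231481)) = 0.000186394.
Partial sum through k=1: 0.0140213.
k=2: B_{4}/(4)! × [f^{(3)}(14) − f^{(3)}(6)] = −1/720 × (-7.96862e-06 − (-0.00128601)) = -1.77506e-06.
Partial sum through k=2: 0.0140195.
k=3: B_{6}/(6)! × [f^{(5)}(14) − f^{(5)}(6)] = 1/30240 × (-1.70756e-06 − (-0.00150034)) = 4.95580e-08.

S_3 ≈ 0.0140196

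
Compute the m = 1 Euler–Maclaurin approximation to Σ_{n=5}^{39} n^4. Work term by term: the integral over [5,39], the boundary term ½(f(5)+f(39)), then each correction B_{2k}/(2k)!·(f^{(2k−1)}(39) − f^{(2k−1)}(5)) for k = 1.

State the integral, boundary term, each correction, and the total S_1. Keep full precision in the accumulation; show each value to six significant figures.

Integral: ∫_5^39 x^4 dx = 1.80442e+07.
Boundary: ½(f(5) + f(39)) = ½(625.000 + 2.31344e+06) = 1.15703e+06.
So far: 1.92012e+07.
Order-1 term: 1/12 · (237276 − 500.000) = 19731.3.

S_1 ≈ 1.92210e+07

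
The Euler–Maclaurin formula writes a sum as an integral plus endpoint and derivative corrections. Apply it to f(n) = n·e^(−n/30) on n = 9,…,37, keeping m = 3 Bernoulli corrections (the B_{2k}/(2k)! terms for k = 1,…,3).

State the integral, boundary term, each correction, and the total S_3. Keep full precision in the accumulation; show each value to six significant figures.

The integral term ∫_9^37 x·e^(−x/30) dx = 281.204.
Endpoint term: (f(9) + f(37))/2 = (6.66736 + 10.7788)/2 = 8.72310.
So far: 289.927.
Correction k=1: B_{2}/2! · (f^{(1)}(37) − f^{(1)}(9)) = 1/12 · (-0.0679746 − 0.518573) = -0.0488789.
Partial sum through k=1: 289.879.
Correction k=2: B_{4}/4! · (f^{(3)}(37) − f^{(3)}(9)) = −1/720 · (0.000571850 − 0.00222245) = 2.29251e-06.
Partial sum through k=2: 289.879.
Correction k=3: B_{6}/6! · (f^{(5)}(37) − f^{(5)}(9)) = 1/30240 · (1.35470e-06 − 4.29857e-06) = -9.73504e-11.

S_3 ≈ 289.879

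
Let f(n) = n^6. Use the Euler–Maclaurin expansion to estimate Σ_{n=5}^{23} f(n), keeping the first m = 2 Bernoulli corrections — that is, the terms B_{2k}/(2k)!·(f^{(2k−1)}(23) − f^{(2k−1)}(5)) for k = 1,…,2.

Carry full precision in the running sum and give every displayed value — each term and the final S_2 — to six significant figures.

∫_5^23 x^6 dx evaluates to 4.86392e+08.
Boundary: ½(f(5) + f(23)) = ½(15625.0 + 1.48036e+08) = 7.40258e+07.
So far: 5.60418e+08.
Order-1 term: 1/12 · (3.86181e+07 − 18750.0) = 3.21661e+06.
Running total after k=1: 5.63635e+08.
Order-2 term: −1/720 · (1.46004e+06 − 15000.0) = -2007.00.

S_2 ≈ 5.63633e+08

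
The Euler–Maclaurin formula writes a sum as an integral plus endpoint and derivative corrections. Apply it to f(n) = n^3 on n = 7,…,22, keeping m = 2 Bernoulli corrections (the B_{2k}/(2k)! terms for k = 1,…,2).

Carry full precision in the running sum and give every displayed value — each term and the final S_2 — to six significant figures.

S_2 ≈ 63568.0

The integral term ∫_7^22 x^3 dx = 57963.8.
Boundary: ½(f(7) + f(22)) = ½(343.000 + 10648.0) = 5495.50.
Integral + boundary = 63459.2.
Correction k=1: B_{2}/2! · (f^{(1)}(22) − f^{(1)}(7)) = 1/12 · (1452.00 − 147.000) = 108.750.
Partial sum through k=1: 63568.0.
Correction k=2: B_{4}/4! · (f^{(3)}(22) − f^{(3)}(7)) = −1/720 · (6.00000 − 6.00000) = 0.00000.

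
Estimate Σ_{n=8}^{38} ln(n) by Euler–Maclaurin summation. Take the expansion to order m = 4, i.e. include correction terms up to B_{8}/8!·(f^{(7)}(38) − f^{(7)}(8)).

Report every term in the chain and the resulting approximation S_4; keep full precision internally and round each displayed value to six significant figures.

S_4 ≈ 94.4430

The integral term ∫_8^38 ln(x) dx = 91.5927.
½[f(8) + f(38)] = ½[2.07944 + 3.63759] = 2.85851.
Integral + boundary = 94.4513.
k=1: B_{2}/(2)! × [f^{(1)}(38) − f^{(1)}(8)] = 1/12 × (0.0263158 − 0.125000) = -0.00822368.
Partial sum through k=1: 94.4430.
k=2: B_{4}/(4)! × [f^{(3)}(38) − f^{(3)}(8)] = −1/720 × (3.64485e-05 − 0.00390625) = 5.37472e-06.
Partial sum through k=2: 94.4430.
k=3: B_{6}/(6)! × [f^{(5)}(38) − f^{(5)}(8)] = 1/30240 × (3.02896e-07 − 0.000732422) = -2.42103e-08.
Partial sum through k=3: 94.4430.
k=4: B_{8}/(8)! × [f^{(7)}(38) − f^{(7)}(8)] = −1/1209600 × (6.29285e-09 − 0.000343323) = 2.83826e-10.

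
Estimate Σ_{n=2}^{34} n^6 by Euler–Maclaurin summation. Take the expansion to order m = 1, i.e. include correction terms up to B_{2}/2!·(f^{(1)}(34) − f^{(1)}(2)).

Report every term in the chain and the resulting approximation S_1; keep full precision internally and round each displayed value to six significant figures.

S_1 ≈ 8.29846e+09

The integral term ∫_2^34 x^6 dx = 7.50334e+09.
Boundary: ½(f(2) + f(34)) = ½(64.0000 + 1.54480e+09) = 7.72402e+08.
So far: 8.27574e+09.
k=1: B_{2}/(2)! × [f^{(1)}(34) − f^{(1)}(2)] = 1/12 × (2.72613e+08 − 192.000) = 2.27177e+07.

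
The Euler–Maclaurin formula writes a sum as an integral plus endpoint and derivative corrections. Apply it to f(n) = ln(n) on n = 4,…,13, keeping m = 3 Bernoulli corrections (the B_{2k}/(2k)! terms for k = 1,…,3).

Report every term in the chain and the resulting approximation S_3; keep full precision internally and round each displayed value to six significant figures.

∫_4^13 ln(x) dx evaluates to 18.7992.
Boundary: ½(f(4) + f(13)) = ½(1.38629 + 2.56495) = 1.97562.
So far: 20.7748.
k=1: B_{2}/(2)! × [f^{(1)}(13) − f^{(1)}(4)] = 1/12 × (0.0769231 − 0.250000) = -0.0144231.
Running total after k=1: 20.7604.
k=2: B_{4}/(4)! × [f^{(3)}(13) − f^{(3)}(4)] = −1/720 × (0.000910332 − 0.0312500) = 4.21384e-05.
Running total after k=2: 20.7604.
k=3: B_{6}/(6)! × [f^{(5)}(13) − f^{(5)}(4)] = 1/30240 × (6.46390e-05 − 0.0234375) = -7.72912e-07.

S_3 ≈ 20.7604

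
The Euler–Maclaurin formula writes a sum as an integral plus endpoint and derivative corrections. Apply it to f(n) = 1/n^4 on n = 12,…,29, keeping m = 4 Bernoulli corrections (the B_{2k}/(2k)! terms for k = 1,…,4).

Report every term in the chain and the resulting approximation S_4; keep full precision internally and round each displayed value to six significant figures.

∫_12^29 1/x^4 dx evaluates to 0.000179234.
Endpoint term: (f(12) + f(29))/2 = (4.82253e-05 + 1.41387e-06)/2 = 2.48196e-05.
So far: 0.000204053.
Correction k=1: B_{2}/2! · (f^{(1)}(29) − f^{(1)}(12)) = 1/12 · (-1.95016e-07 − (-1.60751e-05)) = 1.32334e-06.
Partial sum through k=1: 0.000205377.
Correction k=2: B_{4}/4! · (f^{(3)}(29) − f^{(3)}(12)) = −1/720 · (-6.95657e-09 − (-3.34898e-06)) = -4.64170e-09.
Partial sum through k=2: 0.000205372.
Correction k=3: B_{6}/6! · (f^{(5)}(29) − f^{(5)}(12)) = 1/30240 · (-4.63220e-10 − (-1.30238e-06)) = 4.30528e-11.
Partial sum through k=3: 0.000205372.
Correction k=4: B_{8}/8! · (f^{(7)}(29) − f^{(7)}(12)) = −1/1209600 · (-4.95717e-11 − (-8.13988e-07)) = -6.72899e-13.

S_4 ≈ 0.000205372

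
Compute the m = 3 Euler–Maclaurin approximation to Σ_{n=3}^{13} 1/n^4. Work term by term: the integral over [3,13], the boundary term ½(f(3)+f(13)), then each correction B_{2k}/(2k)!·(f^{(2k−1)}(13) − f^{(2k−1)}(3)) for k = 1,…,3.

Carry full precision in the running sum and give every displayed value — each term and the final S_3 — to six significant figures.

S_3 ≈ 0.0196902

The integral term ∫_3^13 1/x^4 dx = 0.0121940.
Endpoint term: (f(3) + f(13))/2 = (0.0123457 + 3.50128e-05)/2 = 0.00619035.
So far: 0.0183843.
Order-1 term: 1/12 · (-1.07732e-05 − (-0.0164609)) = 0.00137084.
Partial sum through k=1: 0.0197551.
Order-2 term: −1/720 · (-1.91240e-06 − (-0.0548697)) = -7.62052e-05.
Partial sum through k=2: 0.0196789.
Order-3 term: 1/30240 · (-6.33693e-07 − (-0.341411)) = 1.12900e-05.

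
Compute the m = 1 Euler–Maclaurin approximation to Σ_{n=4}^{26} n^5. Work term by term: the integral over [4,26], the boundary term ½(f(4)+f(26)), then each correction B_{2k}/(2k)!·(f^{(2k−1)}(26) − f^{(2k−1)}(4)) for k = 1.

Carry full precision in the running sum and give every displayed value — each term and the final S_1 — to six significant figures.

Integral: ∫_4^26 x^5 dx = 5.14853e+07.
Endpoint term: (f(4) + f(26))/2 = (1024.00 + 1.18814e+07)/2 = 5.94120e+06.
So far: 5.74265e+07.
Correction k=1: B_{2}/2! · (f^{(1)}(26) − f^{(1)}(4)) = 1/12 · (2.28488e+06 − 1280.00) = 190300.

S_1 ≈ 5.76168e+07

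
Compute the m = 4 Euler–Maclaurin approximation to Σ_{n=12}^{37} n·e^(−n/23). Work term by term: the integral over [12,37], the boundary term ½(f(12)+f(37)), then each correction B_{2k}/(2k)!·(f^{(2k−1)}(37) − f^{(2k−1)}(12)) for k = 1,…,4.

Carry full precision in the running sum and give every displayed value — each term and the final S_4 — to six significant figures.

S_4 ≈ 208.782

The integral term ∫_12^37 x·e^(−x/23) dx = 201.552.
Boundary: ½(f(12) + f(37)) = ½(7.12185 + 7.40549) = 7.26367.
Integral + boundary = 208.816.
Correction k=1: B_{2}/2! · (f^{(1)}(37) − f^{(1)}(12)) = 1/12 · (-0.121830 − 0.283842) = -0.0338059.
Running total after k=1: 208.782.
Correction k=2: B_{4}/4! · (f^{(3)}(37) − f^{(3)}(12)) = −1/720 · (0.000526404 − 0.00278037) = 3.13051e-06.
Running total after k=2: 208.782.
Correction k=3: B_{6}/6! · (f^{(5)}(37) − f^{(5)}(12)) = 1/30240 · (2.42554e-06 − 9.49751e-06) = -2.33861e-10.
Running total after k=3: 208.782.
Correction k=4: B_{8}/8! · (f^{(7)}(37) − f^{(7)}(12)) = −1/1209600 · (7.28919e-09 − 2.59719e-08) = 1.54453e-14.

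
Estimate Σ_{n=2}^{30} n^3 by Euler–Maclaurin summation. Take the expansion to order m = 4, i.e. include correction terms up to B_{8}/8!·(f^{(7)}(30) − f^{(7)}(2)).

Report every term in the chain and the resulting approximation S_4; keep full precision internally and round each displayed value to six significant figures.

S_4 ≈ 216224

The integral term ∫_2^30 x^3 dx = 202496.
Boundary: ½(f(2) + f(30)) = ½(8.00000 + 27000.0) = 13504.0.
Integral + boundary = 216000.
Correction k=1: B_{2}/2! · (f^{(1)}(30) − f^{(1)}(2)) = 1/12 · (2700.00 − 12.0000) = 224.000.
After k=1: 216224.
Correction k=2: B_{4}/4! · (f^{(3)}(30) − f^{(3)}(2)) = −1/720 · (6.00000 − 6.00000) = 0.00000.
After k=2: 216224.
Correction k=3: B_{6}/6! · (f^{(5)}(30) − f^{(5)}(2)) = 1/30240 · (0.00000 − 0.00000) = 0.00000.
After k=3: 216224.
Correction k=4: B_{8}/8! · (f^{(7)}(30) − f^{(7)}(2)) = −1/1209600 · (0.00000 − 0.00000) = 0.00000.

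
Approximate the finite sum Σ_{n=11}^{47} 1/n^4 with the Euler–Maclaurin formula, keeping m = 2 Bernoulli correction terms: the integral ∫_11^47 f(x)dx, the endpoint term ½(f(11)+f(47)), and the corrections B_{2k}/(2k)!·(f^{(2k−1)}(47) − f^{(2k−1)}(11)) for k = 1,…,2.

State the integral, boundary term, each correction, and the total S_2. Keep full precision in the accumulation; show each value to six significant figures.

S_2 ≈ 0.000283541

The integral term ∫_11^47 1/x^4 dx = 0.000247228.
½[f(11) + f(47)] = ½[6.83013e-05 + 2.04931e-07] = 3.42531e-05.
So far: 0.000281481.
Order-1 term: 1/12 · (-1.74410e-08 − (-2.48369e-05)) = 2.06828e-06.
Partial sum through k=1: 0.000283549.
Order-2 term: −1/720 · (-2.36862e-10 − (-6.15790e-06)) = -8.55231e-09.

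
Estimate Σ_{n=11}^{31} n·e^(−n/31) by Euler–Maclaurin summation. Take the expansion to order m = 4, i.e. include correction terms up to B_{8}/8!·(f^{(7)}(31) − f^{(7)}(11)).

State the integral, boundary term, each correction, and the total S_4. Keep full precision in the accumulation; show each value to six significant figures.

∫_11^31 x·e^(−x/31) dx evaluates to 206.011.
Endpoint term: (f(11) + f(31))/2 = (7.71415 + 11.4043)/2 = 9.55921.
Running total after boundary: 215.570.
Correction k=1: B_{2}/2! · (f^{(1)}(31) − f^{(1)}(11)) = 1/12 · (0.00000 − 0.452443) = -0.0377036.
Running total after k=1: 215.532.
Correction k=2: B_{4}/4! · (f^{(3)}(31) − f^{(3)}(11)) = −1/720 · (0.000765618 − 0.00193030) = 1.61761e-06.
Running total after k=2: 215.532.
Correction k=3: B_{6}/6! · (f^{(5)}(31) − f^{(5)}(11)) = 1/30240 · (1.59338e-06 − 3.52736e-06) = -6.39544e-11.
Running total after k=3: 215.532.
Correction k=4: B_{8}/8! · (f^{(7)}(31) − f^{(7)}(11)) = −1/1209600 · (2.48706e-09 − 5.25087e-09) = 2.28489e-15.

S_4 ≈ 215.532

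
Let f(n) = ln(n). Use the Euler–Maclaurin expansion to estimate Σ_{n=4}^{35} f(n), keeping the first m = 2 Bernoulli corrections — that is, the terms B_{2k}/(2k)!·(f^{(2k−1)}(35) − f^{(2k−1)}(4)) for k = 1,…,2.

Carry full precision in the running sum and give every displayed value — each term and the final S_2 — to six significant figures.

∫_4^35 ln(x) dx evaluates to 87.8920.
½[f(4) + f(35)] = ½[1.38629 + 3.55535] = 2.47082.
Running total after boundary: 90.3628.
Correction k=1: B_{2}/2! · (f^{(1)}(35) − f^{(1)}(4)) = 1/12 · (0.0285714 − 0.250000) = -0.0184524.
After k=1: 90.3444.
Correction k=2: B_{4}/4! · (f^{(3)}(35) − f^{(3)}(4)) = −1/720 · (4.66472e-05 − 0.0312500) = 4.33380e-05.

S_2 ≈ 90.3444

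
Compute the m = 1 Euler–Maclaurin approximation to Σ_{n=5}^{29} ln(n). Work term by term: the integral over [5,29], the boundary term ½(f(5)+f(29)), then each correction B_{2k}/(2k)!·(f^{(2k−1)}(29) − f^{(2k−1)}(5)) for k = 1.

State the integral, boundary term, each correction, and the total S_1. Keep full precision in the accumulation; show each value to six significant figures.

S_1 ≈ 68.0790

∫_5^29 ln(x) dx evaluates to 65.6044.
Boundary: ½(f(5) + f(29)) = ½(1.60944 + 3.36730) = 2.48837.
Running total after boundary: 68.0928.
k=1: B_{2}/(2)! × [f^{(1)}(29) − f^{(1)}(5)] = 1/12 × (0.0344828 − 0.200000) = -0.0137931.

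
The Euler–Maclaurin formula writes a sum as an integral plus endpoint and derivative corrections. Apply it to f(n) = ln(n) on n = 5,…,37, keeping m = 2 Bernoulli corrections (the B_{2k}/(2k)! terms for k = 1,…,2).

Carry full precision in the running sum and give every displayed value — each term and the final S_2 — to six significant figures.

S_2 ≈ 96.1526

Integral: ∫_5^37 ln(x) dx = 93.5568.
Endpoint term: (f(5) + f(37))/2 = (1.60944 + 3.61092)/2 = 2.61018.
So far: 96.1670.
Order-1 term: 1/12 · (0.0270270 − 0.200000) = -0.0144144.
After k=1: 96.1525.
Order-2 term: −1/720 · (3.94843e-05 − 0.0160000) = 2.21674e-05.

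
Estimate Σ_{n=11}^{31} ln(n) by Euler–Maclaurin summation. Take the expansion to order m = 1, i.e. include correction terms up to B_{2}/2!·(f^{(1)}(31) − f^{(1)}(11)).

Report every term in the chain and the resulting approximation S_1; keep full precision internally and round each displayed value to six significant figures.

S_1 ≈ 62.9878

∫_11^31 ln(x) dx evaluates to 60.0768.
Boundary: ½(f(11) + f(31)) = ½(2.39790 + 3.43399) = 2.91594.
Integral + boundary = 62.9927.
k=1: B_{2}/(2)! × [f^{(1)}(31) − f^{(1)}(11)] = 1/12 × (0.0322581 − 0.0909091) = -0.00488759.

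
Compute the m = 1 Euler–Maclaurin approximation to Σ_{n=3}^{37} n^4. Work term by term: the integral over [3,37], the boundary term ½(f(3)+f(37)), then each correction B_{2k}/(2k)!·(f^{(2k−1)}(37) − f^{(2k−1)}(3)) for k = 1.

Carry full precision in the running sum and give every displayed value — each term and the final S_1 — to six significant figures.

S_1 ≈ 1.48227e+07

The integral term ∫_3^37 x^4 dx = 1.38687e+07.
½[f(3) + f(37)] = ½[81.0000 + 1.87416e+06] = 937121.
Integral + boundary = 1.48059e+07.
Order-1 term: 1/12 · (202612 − 108.000) = 16875.3.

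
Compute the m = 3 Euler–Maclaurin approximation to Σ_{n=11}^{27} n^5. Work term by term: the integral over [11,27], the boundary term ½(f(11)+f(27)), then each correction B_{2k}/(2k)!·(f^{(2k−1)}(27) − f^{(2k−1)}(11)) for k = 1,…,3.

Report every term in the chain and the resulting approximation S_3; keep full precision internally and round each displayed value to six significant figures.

S_3 ≈ 7.17451e+07

∫_11^27 x^5 dx evaluates to 6.42748e+07.
Boundary: ½(f(11) + f(27)) = ½(161051 + 1.43489e+07) = 7.25498e+06.
So far: 7.15298e+07.
Correction k=1: B_{2}/2! · (f^{(1)}(27) − f^{(1)}(11)) = 1/12 · (2.65720e+06 − 73205.0) = 215333.
Running total after k=1: 7.17451e+07.
Correction k=2: B_{4}/4! · (f^{(3)}(27) − f^{(3)}(11)) = −1/720 · (43740.0 − 7260.00) = -50.6667.
Running total after k=2: 7.17451e+07.
Correction k=3: B_{6}/6! · (f^{(5)}(27) − f^{(5)}(11)) = 1/30240 · (120.000 − 120.000) = 0.00000.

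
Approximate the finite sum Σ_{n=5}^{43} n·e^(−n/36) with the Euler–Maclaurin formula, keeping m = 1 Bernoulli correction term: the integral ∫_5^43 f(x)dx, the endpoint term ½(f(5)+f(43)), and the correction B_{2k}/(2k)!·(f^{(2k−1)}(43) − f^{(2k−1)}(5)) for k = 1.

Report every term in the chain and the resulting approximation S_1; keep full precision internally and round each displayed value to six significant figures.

S_1 ≈ 431.851

The integral term ∫_5^43 x·e^(−x/36) dx = 423.231.
½[f(5) + f(43)] = ½[4.35162 + 13.0235] = 8.68756.
Running total after boundary: 431.918.
Correction k=1: B_{2}/2! · (f^{(1)}(43) − f^{(1)}(5)) = 1/12 · (-0.0588918 − 0.749446) = -0.0673615.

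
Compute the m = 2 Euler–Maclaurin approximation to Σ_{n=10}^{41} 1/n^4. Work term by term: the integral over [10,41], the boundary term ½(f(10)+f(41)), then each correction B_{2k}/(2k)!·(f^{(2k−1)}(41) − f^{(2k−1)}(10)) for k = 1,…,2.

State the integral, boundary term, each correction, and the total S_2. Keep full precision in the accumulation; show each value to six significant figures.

The integral term ∫_10^41 1/x^4 dx = 0.000328497.
½[f(10) + f(41)] = ½[0.000100000 + 3.53887e-07] = 5.01769e-05.
Integral + boundary = 0.000378674.
k=1: B_{2}/(2)! × [f^{(1)}(41) − f^{(1)}(10)] = 1/12 × (-3.45256e-08 − (-4.00000e-05)) = 3.33046e-06.
Running total after k=1: 0.000382004.
k=2: B_{4}/(4)! × [f^{(3)}(41) − f^{(3)}(10)] = −1/720 × (-6.16161e-10 − (-1.20000e-05)) = -1.66658e-08.

S_2 ≈ 0.000381988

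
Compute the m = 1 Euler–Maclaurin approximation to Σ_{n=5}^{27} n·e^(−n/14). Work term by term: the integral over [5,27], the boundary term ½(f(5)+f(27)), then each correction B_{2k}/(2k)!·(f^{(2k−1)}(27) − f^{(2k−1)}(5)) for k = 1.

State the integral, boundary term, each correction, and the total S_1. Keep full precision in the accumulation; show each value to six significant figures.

The integral term ∫_5^27 x·e^(−x/14) dx = 102.679.
Endpoint term: (f(5) + f(27))/2 = (3.49836 + 3.92460)/2 = 3.71148.
So far: 106.390.
Correction k=1: B_{2}/2! · (f^{(1)}(27) − f^{(1)}(5)) = 1/12 · (-0.134973 − 0.449789) = -0.0487302.

S_1 ≈ 106.341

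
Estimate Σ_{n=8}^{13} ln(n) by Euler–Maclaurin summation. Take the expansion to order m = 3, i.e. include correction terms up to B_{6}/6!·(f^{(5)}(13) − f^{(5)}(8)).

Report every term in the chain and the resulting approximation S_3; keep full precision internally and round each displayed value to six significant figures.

∫_8^13 ln(x) dx evaluates to 11.7088.
Boundary: ½(f(8) + f(13)) = ½(2.07944 + 2.56495) = 2.32220.
Running total after boundary: 14.0310.
k=1: B_{2}/(2)! × [f^{(1)}(13) − f^{(1)}(8)] = 1/12 × (0.0769231 − 0.125000) = -0.00400641.
Partial sum through k=1: 14.0270.
k=2: B_{4}/(4)! × [f^{(3)}(13) − f^{(3)}(8)] = −1/720 × (0.000910332 − 0.00390625) = 4.16100e-06.
Partial sum through k=2: 14.0270.
k=3: B_{6}/(6)! × [f^{(5)}(13) − f^{(5)}(8)] = 1/30240 × (6.46390e-05 − 0.000732422) = -2.20828e-08.

S_3 ≈ 14.0270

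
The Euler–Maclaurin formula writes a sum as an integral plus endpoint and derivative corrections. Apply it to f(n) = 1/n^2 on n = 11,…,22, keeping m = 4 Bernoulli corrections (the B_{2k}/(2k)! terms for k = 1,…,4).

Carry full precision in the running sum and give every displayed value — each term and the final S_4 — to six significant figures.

The integral term ∫_11^22 1/x^2 dx = 0.0454545.
Endpoint term: (f(11) + f(22))/2 = (0.00826446 + 0.00206612)/2 = 0.00516529.
Running total after boundary: 0.0506198.
Order-1 term: 1/12 · (-0.000187829 − (-0.00150263)) = 0.000109567.
After k=1: 0.0507294.
Order-2 term: −1/720 · (-4.65691e-06 − (-0.000149021)) = -2.00506e-07.
After k=2: 0.0507292.
Order-3 term: 1/30240 · (-2.88651e-07 − (-3.69474e-05)) = 1.21226e-09.
After k=3: 0.0507292.
Order-4 term: −1/1209600 · (-3.33977e-08 − (-1.70996e-05)) = -1.41090e-11.

S_4 ≈ 0.0507292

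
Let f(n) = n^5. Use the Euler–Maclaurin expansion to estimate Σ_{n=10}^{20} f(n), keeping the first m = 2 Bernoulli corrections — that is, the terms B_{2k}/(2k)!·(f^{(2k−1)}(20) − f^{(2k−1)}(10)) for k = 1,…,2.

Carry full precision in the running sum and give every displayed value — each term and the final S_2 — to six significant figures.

∫_10^20 x^5 dx evaluates to 1.05000e+07.
Boundary: ½(f(10) + f(20)) = ½(100000 + 3.20000e+06) = 1.65000e+06.
Integral + boundary = 1.21500e+07.
k=1: B_{2}/(2)! × [f^{(1)}(20) − f^{(1)}(10)] = 1/12 × (800000 − 50000.0) = 62500.0.
Partial sum through k=1: 1.22125e+07.
k=2: B_{4}/(4)! × [f^{(3)}(20) − f^{(3)}(10)] = −1/720 × (24000.0 − 6000.00) = -25.0000.

S_2 ≈ 1.22125e+07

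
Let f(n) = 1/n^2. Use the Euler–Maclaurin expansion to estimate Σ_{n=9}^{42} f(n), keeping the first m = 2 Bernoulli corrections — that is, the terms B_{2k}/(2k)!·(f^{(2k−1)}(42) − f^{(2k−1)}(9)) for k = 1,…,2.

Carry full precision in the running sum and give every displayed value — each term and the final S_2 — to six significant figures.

S_2 ≈ 0.0939837

Integral: ∫_9^42 1/x^2 dx = 0.0873016.
Endpoint term: (f(9) + f(42))/2 = (0.0123457 + 0.000566893)/2 = 0.00645629.
So far: 0.0937579.
Correction k=1: B_{2}/2! · (f^{(1)}(42) − f^{(1)}(9)) = 1/12 · (-2.69949e-05 − (-0.00274348)) = 0.000226374.
Partial sum through k=1: 0.0939842.
Correction k=2: B_{4}/4! · (f^{(3)}(42) − f^{(3)}(9)) = −1/720 · (-1.83639e-07 − (-0.000406442)) = -5.64248e-07.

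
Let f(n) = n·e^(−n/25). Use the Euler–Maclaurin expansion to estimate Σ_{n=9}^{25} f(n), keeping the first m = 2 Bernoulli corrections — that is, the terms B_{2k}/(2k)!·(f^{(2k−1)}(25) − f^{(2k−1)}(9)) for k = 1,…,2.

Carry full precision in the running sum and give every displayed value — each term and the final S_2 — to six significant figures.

∫_9^25 x·e^(−x/25) dx evaluates to 133.176.
Endpoint term: (f(9) + f(25))/2 = (6.27909 + 9.19699)/2 = 7.73804.
So far: 140.914.
Correction k=1: B_{2}/2! · (f^{(1)}(25) − f^{(1)}(9)) = 1/12 · (0.00000 − 0.446513) = -0.0372094.
Running total after k=1: 140.876.
Correction k=2: B_{4}/4! · (f^{(3)}(25) − f^{(3)}(9)) = −1/720 · (0.00117721 − 0.00294698) = 2.45801e-06.

S_2 ≈ 140.876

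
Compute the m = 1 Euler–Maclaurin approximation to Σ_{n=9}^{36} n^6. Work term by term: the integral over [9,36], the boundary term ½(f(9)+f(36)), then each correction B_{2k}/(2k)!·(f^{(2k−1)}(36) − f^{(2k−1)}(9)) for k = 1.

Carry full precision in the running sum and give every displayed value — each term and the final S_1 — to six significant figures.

S_1 ≈ 1.23131e+10

Integral: ∫_9^36 x^6 dx = 1.11942e+10.
Endpoint term: (f(9) + f(36))/2 = (531441 + 2.17678e+09)/2 = 1.08866e+09.
Running total after boundary: 1.22829e+10.
Correction k=1: B_{2}/2! · (f^{(1)}(36) − f^{(1)}(9)) = 1/12 · (3.62797e+08 − 354294) = 3.02036e+07.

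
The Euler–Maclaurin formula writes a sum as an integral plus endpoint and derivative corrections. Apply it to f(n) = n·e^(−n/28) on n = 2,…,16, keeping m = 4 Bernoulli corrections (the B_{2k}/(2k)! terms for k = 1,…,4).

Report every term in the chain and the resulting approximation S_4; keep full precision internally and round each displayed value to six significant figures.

S_4 ≈ 91.7569

The integral term ∫_2^16 x·e^(−x/28) dx = 86.3600.
½[f(2) + f(16)] = ½[1.86213 + 9.03549] = 5.44881.
Running total after boundary: 91.8088.
k=1: B_{2}/(2)! × [f^{(1)}(16) − f^{(1)}(2)] = 1/12 × (0.242022 − 0.864558) = -0.0518780.
Running total after k=1: 91.7569.
k=2: B_{4}/(4)! × [f^{(3)}(16) − f^{(3)}(2)] = −1/720 × (0.00174931 − 0.00347791) = 2.40084e-06.
Running total after k=2: 91.7569.
k=3: B_{6}/(6)! × [f^{(5)}(16) − f^{(5)}(2)] = 1/30240 × (4.06877e-06 − 7.46565e-06) = -1.12331e-10.
Running total after k=3: 91.7569.
k=4: B_{8}/(8)! × [f^{(7)}(16) − f^{(7)}(2)] = −1/1209600 × (7.53352e-09 − 1.33867e-08) = 4.83896e-15.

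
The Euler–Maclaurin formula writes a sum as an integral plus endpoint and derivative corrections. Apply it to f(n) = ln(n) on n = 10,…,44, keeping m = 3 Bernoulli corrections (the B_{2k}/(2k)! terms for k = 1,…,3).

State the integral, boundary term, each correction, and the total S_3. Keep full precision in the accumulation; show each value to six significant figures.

Integral: ∫_10^44 ln(x) dx = 109.478.
½[f(10) + f(44)] = ½[2.30259 + 3.78419] = 3.04339.
Running total after boundary: 112.522.
Correction k=1: B_{2}/2! · (f^{(1)}(44) − f^{(1)}(10)) = 1/12 · (0.0227273 − 0.100000) = -0.00643939.
Running total after k=1: 112.515.
Correction k=2: B_{4}/4! · (f^{(3)}(44) − f^{(3)}(10)) = −1/720 · (2.34786e-05 − 0.00200000) = 2.74517e-06.
Running total after k=2: 112.515.
Correction k=3: B_{6}/6! · (f^{(5)}(44) − f^{(5)}(10)) = 1/30240 · (1.45528e-07 − 0.000240000) = -7.93170e-09.

S_3 ≈ 112.515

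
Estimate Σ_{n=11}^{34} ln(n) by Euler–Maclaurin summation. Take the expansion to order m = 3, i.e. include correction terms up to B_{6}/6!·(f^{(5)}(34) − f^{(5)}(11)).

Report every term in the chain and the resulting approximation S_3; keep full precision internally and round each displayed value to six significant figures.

S_3 ≈ 73.4764

The integral term ∫_11^34 ln(x) dx = 70.5194.
Endpoint term: (f(11) + f(34))/2 = (2.39790 + 3.52636)/2 = 2.96213.
Integral + boundary = 73.4815.
k=1: B_{2}/(2)! × [f^{(1)}(34) − f^{(1)}(11)] = 1/12 × (0.0294118 − 0.0909091) = -0.00512478.
Running total after k=1: 73.4764.
k=2: B_{4}/(4)! × [f^{(3)}(34) − f^{(3)}(11)] = −1/720 × (5.08854e-05 − 0.00150263) = 2.01631e-06.
Running total after k=2: 73.4764.
k=3: B_{6}/(6)! × [f^{(5)}(34) − f^{(5)}(11)] = 1/30240 × (5.28222e-07 − 0.000149021) = -4.91048e-09.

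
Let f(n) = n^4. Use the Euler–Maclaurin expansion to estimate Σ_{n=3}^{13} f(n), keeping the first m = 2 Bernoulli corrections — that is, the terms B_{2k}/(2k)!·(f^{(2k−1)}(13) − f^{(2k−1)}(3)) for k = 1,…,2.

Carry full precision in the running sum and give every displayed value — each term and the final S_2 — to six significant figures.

∫_3^13 x^4 dx evaluates to 74210.0.
Endpoint term: (f(3) + f(13))/2 = (81.0000 + 28561.0)/2 = 14321.0.
So far: 88531.0.
Order-1 term: 1/12 · (8788.00 − 108.000) = 723.333.
Partial sum through k=1: 89254.3.
Order-2 term: −1/720 · (312.000 − 72.0000) = -0.333333.

S_2 ≈ 89254.0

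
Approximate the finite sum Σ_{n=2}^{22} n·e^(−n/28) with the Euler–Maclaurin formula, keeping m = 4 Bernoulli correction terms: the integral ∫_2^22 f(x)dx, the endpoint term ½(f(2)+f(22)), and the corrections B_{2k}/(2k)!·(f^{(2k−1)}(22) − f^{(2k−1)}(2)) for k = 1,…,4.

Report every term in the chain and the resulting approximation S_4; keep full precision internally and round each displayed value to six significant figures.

S_4 ≈ 149.862

∫_2^22 x·e^(−x/28) dx evaluates to 143.981.
½[f(2) + f(22)] = ½[1.86213 + 10.0275] = 5.94480.
Running total after boundary: 149.926.
k=1: B_{2}/(2)! × [f^{(1)}(22) − f^{(1)}(2)] = 1/12 × (0.0976701 − 0.864558) = -0.0639073.
Partial sum through k=1: 149.862.
k=2: B_{4}/(4)! × [f^{(3)}(22) − f^{(3)}(2)] = −1/720 × (0.00128732 − 0.00347791) = 3.04249e-06.
Partial sum through k=2: 149.862.
k=3: B_{6}/(6)! × [f^{(5)}(22) − f^{(5)}(2)] = 1/30240 × (3.12508e-06 − 7.46565e-06) = -1.43538e-10.
Partial sum through k=3: 149.862.
k=4: B_{8}/(8)! × [f^{(7)}(22) − f^{(7)}(2)] = −1/1209600 × (5.87776e-09 − 1.33867e-08) = 6.20781e-15.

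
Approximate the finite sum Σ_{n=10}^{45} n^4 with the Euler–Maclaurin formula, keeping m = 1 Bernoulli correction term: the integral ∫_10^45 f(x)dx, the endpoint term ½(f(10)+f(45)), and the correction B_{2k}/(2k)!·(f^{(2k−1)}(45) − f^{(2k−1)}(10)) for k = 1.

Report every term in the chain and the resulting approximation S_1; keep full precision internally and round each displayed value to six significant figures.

S_1 ≈ 3.89710e+07

Integral: ∫_10^45 x^4 dx = 3.68856e+07.
Boundary: ½(f(10) + f(45)) = ½(10000.0 + 4.10062e+06) = 2.05531e+06.
Integral + boundary = 3.89409e+07.
Order-1 term: 1/12 · (364500 − 4000.00) = 30041.7.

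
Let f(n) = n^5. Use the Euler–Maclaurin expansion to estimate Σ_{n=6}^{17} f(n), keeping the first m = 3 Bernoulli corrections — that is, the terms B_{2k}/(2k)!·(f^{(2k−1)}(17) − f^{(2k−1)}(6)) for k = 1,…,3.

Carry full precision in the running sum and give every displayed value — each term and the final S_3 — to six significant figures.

Integral: ∫_6^17 x^5 dx = 4.01515e+06.
Endpoint term: (f(6) + f(17))/2 = (7776.00 + 1.41986e+06)/2 = 713816.
Integral + boundary = 4.72897e+06.
Order-1 term: 1/12 · (417605 − 6480.00) = 34260.4.
After k=1: 4.76323e+06.
Order-2 term: −1/720 · (17340.0 − 2160.00) = -21.0833.
After k=2: 4.76321e+06.
Order-3 term: 1/30240 · (120.000 − 120.000) = 0.00000.

S_3 ≈ 4.76321e+06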